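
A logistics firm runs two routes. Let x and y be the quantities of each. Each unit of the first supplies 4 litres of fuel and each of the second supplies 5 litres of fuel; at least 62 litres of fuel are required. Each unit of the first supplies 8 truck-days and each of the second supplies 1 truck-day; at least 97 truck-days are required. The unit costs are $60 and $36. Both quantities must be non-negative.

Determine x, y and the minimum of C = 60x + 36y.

The feasible region is unbounded (it extends along (0, 1), (1, 0)), but C strictly increases along every unbounded feasible direction, so there is no improving ray and the minimum is attained at a vertex.

x = 47/4, y = 3, minimum C = 813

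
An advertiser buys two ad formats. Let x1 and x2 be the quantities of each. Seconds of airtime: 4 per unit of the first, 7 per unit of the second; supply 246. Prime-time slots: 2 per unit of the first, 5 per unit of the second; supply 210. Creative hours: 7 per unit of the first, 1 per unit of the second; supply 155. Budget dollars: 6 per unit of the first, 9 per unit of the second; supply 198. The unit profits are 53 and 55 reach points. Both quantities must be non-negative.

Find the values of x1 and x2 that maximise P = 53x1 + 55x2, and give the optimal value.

Vertices and P = 53x1 + 55x2:
  (0, 0) → P = 0
  (0, 22) → P = 1210
  (155/7, 0) → P = 8215/7
  (21, 8) → P = 1553

At the optimal vertex, 7x1 + x2 = 155 and 6x1 + 9x2 = 198.
Solving simultaneously gives x1 = 21, x2 = 8.

x1 = 21, x2 = 8, maximum P = 1553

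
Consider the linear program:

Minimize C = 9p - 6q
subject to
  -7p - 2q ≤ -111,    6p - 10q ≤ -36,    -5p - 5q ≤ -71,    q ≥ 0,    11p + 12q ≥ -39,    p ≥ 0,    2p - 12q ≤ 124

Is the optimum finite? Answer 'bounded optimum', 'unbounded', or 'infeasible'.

unbounded

From the feasible point (519/41, 459/41), moving in the direction (0, 1) keeps every constraint satisfied while C decreases without bound.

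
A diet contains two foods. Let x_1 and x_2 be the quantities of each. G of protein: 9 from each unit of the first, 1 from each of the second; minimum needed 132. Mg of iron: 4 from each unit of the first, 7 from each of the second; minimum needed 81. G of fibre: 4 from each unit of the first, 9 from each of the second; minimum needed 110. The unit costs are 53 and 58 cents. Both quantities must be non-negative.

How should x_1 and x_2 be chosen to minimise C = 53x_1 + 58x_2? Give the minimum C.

Corner points and C = 53x_1 + 58x_2:
  (0, 132) → C = 7656
  (55/2, 0) → C = 2915/2
  (14, 6) → C = 1090
The feasible region is unbounded (it extends along (0, 1), (1, 0)), but C strictly increases along every unbounded feasible direction, so there is no improving ray and the minimum is attained at a vertex.

The optimum lies where 9x_1 + x_2 = 132 and 4x_1 + 9x_2 = 110.
Solving simultaneously gives x_1 = 14, x_2 = 6.

x_1 = 14, x_2 = 6, minimum C = 1090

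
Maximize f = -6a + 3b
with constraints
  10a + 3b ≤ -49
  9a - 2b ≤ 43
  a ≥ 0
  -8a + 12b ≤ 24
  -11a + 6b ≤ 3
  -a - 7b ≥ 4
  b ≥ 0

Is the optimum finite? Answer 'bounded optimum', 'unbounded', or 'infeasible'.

The boundaries 10a + 3b = -49 and 9a - 2b = 43 meet at (31/47, -871/47), but that point violates b ≥ 0. Every candidate vertex is excluded by some other constraint, so the feasible region is empty.

infeasible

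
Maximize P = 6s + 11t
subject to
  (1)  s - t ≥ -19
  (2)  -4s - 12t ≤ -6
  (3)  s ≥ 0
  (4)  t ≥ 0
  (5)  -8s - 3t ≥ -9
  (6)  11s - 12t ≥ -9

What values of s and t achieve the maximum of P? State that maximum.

s = 27/43, t = 57/43, maximum P = 789/43

Vertices and P = 6s + 11t:
  (0, 1/2) → P = 11/2
  (15/14, 1/7) → P = 8
  (0, 3/4) → P = 33/4
  (27/43, 57/43) → P = 789/43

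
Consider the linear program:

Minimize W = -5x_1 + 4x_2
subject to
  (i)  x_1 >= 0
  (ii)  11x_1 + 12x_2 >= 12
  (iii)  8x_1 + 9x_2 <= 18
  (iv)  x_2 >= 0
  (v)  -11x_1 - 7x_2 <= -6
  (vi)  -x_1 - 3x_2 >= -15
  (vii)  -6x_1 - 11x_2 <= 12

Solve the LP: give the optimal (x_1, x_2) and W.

Corner points and W = -5x_1 + 4x_2:
  (0, 1) → W = 4
  (0, 2) → W = 8
  (12/11, 0) → W = -60/11
  (9/4, 0) → W = -45/4

The optimum lies where 8x_1 + 9x_2 = 18 and x_2 = 0.
Solving simultaneously gives x_1 = 9/4, x_2 = 0.

x_1 = 9/4, x_2 = 0, minimum W = -45/4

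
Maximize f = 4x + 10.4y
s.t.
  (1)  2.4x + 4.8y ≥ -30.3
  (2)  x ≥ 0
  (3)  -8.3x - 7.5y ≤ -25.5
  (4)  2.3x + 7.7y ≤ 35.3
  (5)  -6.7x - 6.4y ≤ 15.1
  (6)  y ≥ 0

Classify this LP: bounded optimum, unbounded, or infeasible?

Extreme points and f = 4x + 10.4y:
  (0, 3.4) → f = 35.36
  (0, 353/77) → f = 18356/385
  (255/83, 0) → f = 1020/83
  (353/23, 0) → f = 1412/23
The feasible region has finitely many vertices and no improving ray; the maximum is 1412/23 at (353/23, 0).

bounded optimum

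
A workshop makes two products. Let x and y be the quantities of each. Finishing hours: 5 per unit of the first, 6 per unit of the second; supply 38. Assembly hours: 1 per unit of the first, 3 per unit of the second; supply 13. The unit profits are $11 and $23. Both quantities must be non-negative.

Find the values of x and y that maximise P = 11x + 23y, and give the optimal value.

x = 4, y = 3, maximum P = 113

At the optimal vertex, 5x + 6y = 38 and x + 3y = 13.
Solving simultaneously gives x = 4, y = 3.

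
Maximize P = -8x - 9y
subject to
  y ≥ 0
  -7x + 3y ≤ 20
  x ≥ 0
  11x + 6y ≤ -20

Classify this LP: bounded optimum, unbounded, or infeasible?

infeasible

The boundaries y = 0 and -7x + 3y = 20 meet at (-20/7, 0), but that point violates x ≥ 0. Every candidate vertex is excluded by some other constraint, so the feasible region is empty.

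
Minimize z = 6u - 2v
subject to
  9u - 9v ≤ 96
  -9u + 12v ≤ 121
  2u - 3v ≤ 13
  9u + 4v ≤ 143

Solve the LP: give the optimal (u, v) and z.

u = -173, v = -359/3, minimum z = -2396/3

Corner points and z = 6u - 2v:
  (-173, -359/3) → z = -2396/3
  (77/9, 33/2) → z = 55/3
  (481/35, 169/35) → z = 364/5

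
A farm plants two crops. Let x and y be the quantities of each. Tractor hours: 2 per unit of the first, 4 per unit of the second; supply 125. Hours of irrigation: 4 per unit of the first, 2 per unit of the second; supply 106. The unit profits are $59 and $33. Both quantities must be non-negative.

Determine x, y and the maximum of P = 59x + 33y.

x = 29/2, y = 24, maximum P = 3295/2

Feasible corners and P = 59x + 33y:
  (0, 0) → P = 0
  (0, 125/4) → P = 4125/4
  (53/2, 0) → P = 3127/2
  (29/2, 24) → P = 3295/2

At the optimal vertex, 2x + 4y = 125 and 4x + 2y = 106.
Solving simultaneously gives x = 29/2, y = 24.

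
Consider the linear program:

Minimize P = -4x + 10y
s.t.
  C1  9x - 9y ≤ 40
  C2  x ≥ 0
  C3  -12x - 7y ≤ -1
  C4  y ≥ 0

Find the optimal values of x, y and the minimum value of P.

The feasible region is unbounded (it extends along (0, 1), (1, 1)), but P strictly increases along every unbounded feasible direction, so there is no improving ray and the minimum is attained at a vertex.

x = 40/9, y = 0, minimum P = -160/9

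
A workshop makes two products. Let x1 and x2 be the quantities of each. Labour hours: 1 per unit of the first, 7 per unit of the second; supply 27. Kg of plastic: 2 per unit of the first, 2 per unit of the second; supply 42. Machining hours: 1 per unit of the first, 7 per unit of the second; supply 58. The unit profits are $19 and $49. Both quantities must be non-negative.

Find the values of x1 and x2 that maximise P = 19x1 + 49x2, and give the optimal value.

x1 = 20, x2 = 1, maximum P = 429

Corner points and P = 19x1 + 49x2:
  (0, 0) → P = 0
  (0, 27/7) → P = 189
  (21, 0) → P = 399
  (20, 1) → P = 429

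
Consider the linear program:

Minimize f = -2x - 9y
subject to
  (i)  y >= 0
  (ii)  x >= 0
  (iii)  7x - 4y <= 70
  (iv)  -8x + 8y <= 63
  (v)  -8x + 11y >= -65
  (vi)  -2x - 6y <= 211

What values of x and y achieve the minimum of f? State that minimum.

Vertices and f = -2x - 9y:
  (0, 0) → f = 0
  (65/8, 0) → f = -65/4
  (0, 63/8) → f = -567/8
  (203/6, 1001/24) → f = -10633/24
  (34/3, 7/3) → f = -131/3

x = 203/6, y = 1001/24, minimum f = -10633/24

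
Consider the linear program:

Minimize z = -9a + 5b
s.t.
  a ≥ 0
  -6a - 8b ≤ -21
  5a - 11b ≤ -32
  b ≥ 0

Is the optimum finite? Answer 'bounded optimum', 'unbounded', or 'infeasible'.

From the feasible point (0, 32/11), moving in the direction (11, 5) keeps every constraint satisfied while z decreases without bound.

unbounded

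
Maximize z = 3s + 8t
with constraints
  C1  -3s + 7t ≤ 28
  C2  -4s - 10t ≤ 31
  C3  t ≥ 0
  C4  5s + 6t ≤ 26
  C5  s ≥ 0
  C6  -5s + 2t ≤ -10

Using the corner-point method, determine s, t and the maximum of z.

s = 14/5, t = 2, maximum z = 122/5

Corner points and z = 3s + 8t:
  (26/5, 0) → z = 78/5
  (2, 0) → z = 6
  (14/5, 2) → z = 122/5

The binding constraints are 5s + 6t = 26 and -5s + 2t = -10.
Solving simultaneously gives s = 14/5, t = 2.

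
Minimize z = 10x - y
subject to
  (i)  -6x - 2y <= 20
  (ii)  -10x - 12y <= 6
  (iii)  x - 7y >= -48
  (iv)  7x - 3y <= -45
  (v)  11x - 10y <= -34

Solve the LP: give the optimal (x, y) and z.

x = -59/11, y = 67/11, minimum z = -657/11

Vertices and z = 10x - y:
  (-59/11, 67/11) → z = -657/11
  (-75/16, 65/16) → z = -815/16
  (-171/46, 291/46) → z = -87/2

The binding constraints are -6x - 2y = 20 and x - 7y = -48.
Solving simultaneously gives x = -59/11, y = 67/11.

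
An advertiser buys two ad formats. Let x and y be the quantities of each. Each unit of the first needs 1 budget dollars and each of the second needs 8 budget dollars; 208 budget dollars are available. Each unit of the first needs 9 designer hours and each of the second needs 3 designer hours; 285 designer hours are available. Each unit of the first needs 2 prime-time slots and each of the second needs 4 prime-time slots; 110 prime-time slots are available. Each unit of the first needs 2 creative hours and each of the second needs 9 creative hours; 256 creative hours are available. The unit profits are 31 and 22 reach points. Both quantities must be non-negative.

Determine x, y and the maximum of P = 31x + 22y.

x = 27, y = 14, maximum P = 1145

Vertices and P = 31x + 22y:
  (0, 0) → P = 0
  (0, 26) → P = 572
  (95/3, 0) → P = 2945/3
  (4, 51/2) → P = 685
  (27, 14) → P = 1145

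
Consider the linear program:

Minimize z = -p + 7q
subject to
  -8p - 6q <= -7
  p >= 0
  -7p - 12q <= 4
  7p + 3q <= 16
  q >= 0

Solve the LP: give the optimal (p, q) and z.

p = 16/7, q = 0, minimum z = -16/7

Feasible corners and z = -p + 7q:
  (0, 7/6) → z = 49/6
  (7/8, 0) → z = -7/8
  (0, 16/3) → z = 112/3
  (16/7, 0) → z = -16/7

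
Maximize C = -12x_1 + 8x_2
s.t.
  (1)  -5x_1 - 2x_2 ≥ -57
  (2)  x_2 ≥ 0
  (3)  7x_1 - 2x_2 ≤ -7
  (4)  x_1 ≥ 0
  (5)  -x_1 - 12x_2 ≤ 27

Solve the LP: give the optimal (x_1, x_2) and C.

x_1 = 0, x_2 = 57/2, maximum C = 228

Feasible corners and C = -12x_1 + 8x_2:
  (25/6, 217/12) → C = 284/3
  (0, 57/2) → C = 228
  (0, 7/2) → C = 28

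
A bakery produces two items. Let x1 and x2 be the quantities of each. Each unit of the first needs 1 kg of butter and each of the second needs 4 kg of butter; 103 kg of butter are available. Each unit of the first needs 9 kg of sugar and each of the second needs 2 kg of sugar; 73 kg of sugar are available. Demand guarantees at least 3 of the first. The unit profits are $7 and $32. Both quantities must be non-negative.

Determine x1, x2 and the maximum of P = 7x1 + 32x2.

Feasible corners and P = 7x1 + 32x2:
  (73/9, 0) → P = 511/9
  (3, 0) → P = 21
  (3, 23) → P = 757

The binding constraints are 9x1 + 2x2 = 73 and x1 = 3.
Solving simultaneously gives x1 = 3, x2 = 23.

x1 = 3, x2 = 23, maximum P = 757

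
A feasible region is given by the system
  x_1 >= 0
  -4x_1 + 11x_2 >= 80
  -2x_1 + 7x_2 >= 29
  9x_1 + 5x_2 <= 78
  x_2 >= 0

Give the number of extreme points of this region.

3

Of the 10 pairwise boundary intersections, those satisfying every inequality are:
  (0, 80/11)
  (0, 78/5)
  (458/119, 1032/119)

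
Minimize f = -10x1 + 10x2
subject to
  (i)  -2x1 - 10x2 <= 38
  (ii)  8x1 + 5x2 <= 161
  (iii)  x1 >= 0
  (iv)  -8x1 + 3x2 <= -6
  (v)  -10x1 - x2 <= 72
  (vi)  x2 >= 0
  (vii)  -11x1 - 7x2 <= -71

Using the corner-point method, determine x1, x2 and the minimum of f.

Corner points and f = -10x1 + 10x2:
  (513/64, 155/8) → f = 3635/32
  (161/8, 0) → f = -805/4
  (255/89, 502/89) → f = 2470/89
  (71/11, 0) → f = -710/11

The optimum lies where 8x1 + 5x2 = 161 and x2 = 0.
Solving simultaneously gives x1 = 161/8, x2 = 0.

x1 = 161/8, x2 = 0, minimum f = -805/4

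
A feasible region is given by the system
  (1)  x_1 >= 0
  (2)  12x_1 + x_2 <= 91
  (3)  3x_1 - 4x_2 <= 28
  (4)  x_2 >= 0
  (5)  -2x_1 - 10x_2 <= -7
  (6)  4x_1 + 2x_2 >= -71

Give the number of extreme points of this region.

4

Pairwise boundary intersections that survive every other constraint:
  (0, 91)
  (0, 7/10)
  (91/12, 0)
  (7/2, 0)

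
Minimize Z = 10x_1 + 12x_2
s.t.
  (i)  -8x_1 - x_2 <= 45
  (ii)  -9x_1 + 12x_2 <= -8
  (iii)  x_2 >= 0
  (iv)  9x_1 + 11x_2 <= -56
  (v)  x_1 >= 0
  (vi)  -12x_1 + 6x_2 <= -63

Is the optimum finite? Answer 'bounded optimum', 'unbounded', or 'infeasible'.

infeasible

The boundaries -8x_1 - x_2 = 45 and x_1 = 0 meet at (0, -45), but that point violates x_2 ≥ 0. Every candidate vertex is excluded by some other constraint, so the feasible region is empty.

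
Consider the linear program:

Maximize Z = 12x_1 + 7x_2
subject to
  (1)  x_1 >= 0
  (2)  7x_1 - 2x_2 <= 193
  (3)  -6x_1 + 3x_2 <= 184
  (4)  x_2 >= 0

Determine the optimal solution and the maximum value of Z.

x_1 = 947/9, x_2 = 2446/9, maximum Z = 28486/9

Feasible corners and Z = 12x_1 + 7x_2:
  (0, 184/3) → Z = 1288/3
  (0, 0) → Z = 0
  (947/9, 2446/9) → Z = 28486/9
  (193/7, 0) → Z = 2316/7

The binding constraints are 7x_1 - 2x_2 = 193 and -6x_1 + 3x_2 = 184.
Solving simultaneously gives x_1 = 947/9, x_2 = 2446/9.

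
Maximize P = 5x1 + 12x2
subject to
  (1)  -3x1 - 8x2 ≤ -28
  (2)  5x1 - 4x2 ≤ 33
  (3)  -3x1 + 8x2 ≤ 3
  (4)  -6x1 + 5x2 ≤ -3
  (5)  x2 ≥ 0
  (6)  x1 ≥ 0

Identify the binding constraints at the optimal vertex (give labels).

Corner points and P = 5x1 + 12x2:
  (94/13, 41/52) → P = 593/13
  (25/6, 31/16) → P = 529/12
  (69/7, 57/14) → P = 687/7

The maximum is at (69/7, 57/14). Substituting into each constraint, equality holds for (2) and (3); the remaining constraints have slack.

(2) and (3)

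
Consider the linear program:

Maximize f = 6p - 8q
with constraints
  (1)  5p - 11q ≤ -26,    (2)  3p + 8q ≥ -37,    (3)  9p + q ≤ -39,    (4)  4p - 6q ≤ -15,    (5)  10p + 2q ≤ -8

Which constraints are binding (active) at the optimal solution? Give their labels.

(1) and (3)

Extreme points and f = 6p - 8q:
  (-615/73, -107/73) → f = -2834/73
  (-35/8, 3/8) → f = -117/4
  (-35/4, 159/4) → f = -741/2
The feasible region is unbounded (it extends along (-8, 3), (-1, 5)), but f strictly decreases along every unbounded feasible direction, so there is no improving ray and the maximum is attained at a vertex.

The maximum is at (-35/8, 3/8). Substituting into each constraint, equality holds for (1) and (3); the remaining constraints have slack.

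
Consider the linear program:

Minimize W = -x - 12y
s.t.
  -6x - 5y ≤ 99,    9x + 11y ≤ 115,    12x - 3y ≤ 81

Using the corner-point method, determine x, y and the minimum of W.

x = -1664/21, y = 527/7, minimum W = -17308/21

Corner points and W = -x - 12y:
  (-1664/21, 527/7) → W = -17308/21
  (18/13, -279/13) → W = 3330/13
  (412/53, 217/53) → W = -3016/53

The optimum lies where -6x - 5y = 99 and 9x + 11y = 115.
Solving simultaneously gives x = -1664/21, y = 527/7.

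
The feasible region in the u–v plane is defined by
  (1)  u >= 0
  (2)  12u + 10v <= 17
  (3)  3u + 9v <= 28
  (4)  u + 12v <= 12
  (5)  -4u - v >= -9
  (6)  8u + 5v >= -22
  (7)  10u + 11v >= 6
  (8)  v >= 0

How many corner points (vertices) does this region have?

Of the 28 pairwise boundary intersections, those satisfying every inequality are:
  (0, 1)
  (0, 6/11)
  (42/67, 127/134)
  (17/12, 0)
  (3/5, 0)

5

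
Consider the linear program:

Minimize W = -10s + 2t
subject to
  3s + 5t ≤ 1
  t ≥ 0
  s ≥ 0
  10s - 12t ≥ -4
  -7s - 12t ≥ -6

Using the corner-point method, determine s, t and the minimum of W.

s = 1/3, t = 0, minimum W = -10/3

Feasible corners and W = -10s + 2t:
  (1/3, 0) → W = -10/3
  (0, 1/5) → W = 2/5
  (0, 0) → W = 0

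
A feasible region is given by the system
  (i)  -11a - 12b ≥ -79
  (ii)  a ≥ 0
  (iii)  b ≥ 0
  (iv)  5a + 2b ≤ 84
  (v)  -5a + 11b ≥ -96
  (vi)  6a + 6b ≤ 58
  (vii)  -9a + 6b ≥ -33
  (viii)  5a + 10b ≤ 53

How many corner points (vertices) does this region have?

5

Of the 28 pairwise boundary intersections, those satisfying every inequality are:
  (5, 2)
  (77/25, 94/25)
  (0, 0)
  (0, 53/10)
  (11/3, 0)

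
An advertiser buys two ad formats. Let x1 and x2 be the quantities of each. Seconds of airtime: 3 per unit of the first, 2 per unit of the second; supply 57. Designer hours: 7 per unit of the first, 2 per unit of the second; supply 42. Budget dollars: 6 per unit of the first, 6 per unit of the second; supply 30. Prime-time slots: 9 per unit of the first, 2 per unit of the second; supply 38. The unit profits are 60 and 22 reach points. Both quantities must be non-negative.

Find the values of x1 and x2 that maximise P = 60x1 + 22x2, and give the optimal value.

Extreme points and P = 60x1 + 22x2:
  (0, 0) → P = 0
  (0, 5) → P = 110
  (38/9, 0) → P = 760/3
  (4, 1) → P = 262

The optimum lies where 6x1 + 6x2 = 30 and 9x1 + 2x2 = 38.
Solving simultaneously gives x1 = 4, x2 = 1.

x1 = 4, x2 = 1, maximum P = 262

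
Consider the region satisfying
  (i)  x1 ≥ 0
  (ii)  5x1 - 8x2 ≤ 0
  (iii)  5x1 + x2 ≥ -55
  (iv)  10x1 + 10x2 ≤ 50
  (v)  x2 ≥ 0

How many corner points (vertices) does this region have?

3

Of the 10 pairwise boundary intersections, those satisfying every inequality are:
  (0, 0)
  (0, 5)
  (40/13, 25/13)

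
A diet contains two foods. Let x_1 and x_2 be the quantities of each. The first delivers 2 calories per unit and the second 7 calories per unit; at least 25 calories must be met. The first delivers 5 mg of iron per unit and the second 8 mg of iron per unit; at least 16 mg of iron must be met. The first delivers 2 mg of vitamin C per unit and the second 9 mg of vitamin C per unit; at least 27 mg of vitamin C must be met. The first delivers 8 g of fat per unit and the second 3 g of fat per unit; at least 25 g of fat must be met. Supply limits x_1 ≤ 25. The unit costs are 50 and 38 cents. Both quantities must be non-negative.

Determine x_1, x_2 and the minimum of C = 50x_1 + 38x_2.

x_1 = 2, x_2 = 3, minimum C = 214

Extreme points and C = 50x_1 + 38x_2:
  (0, 25/3) → C = 950/3
  (27/2, 0) → C = 675
  (25, 0) → C = 1250
  (9, 1) → C = 488
  (2, 3) → C = 214
The feasible region is unbounded (it extends along (0, 1)), but C strictly increases along every unbounded feasible direction, so there is no improving ray and the minimum is attained at a vertex.

The binding constraints are 2x_1 + 7x_2 = 25 and 8x_1 + 3x_2 = 25.
Solving simultaneously gives x_1 = 2, x_2 = 3.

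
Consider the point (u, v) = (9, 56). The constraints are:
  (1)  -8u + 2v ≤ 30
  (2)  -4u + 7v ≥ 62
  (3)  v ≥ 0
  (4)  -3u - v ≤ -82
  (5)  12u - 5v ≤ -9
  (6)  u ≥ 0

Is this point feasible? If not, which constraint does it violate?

Constraint (1): -8u + 2v = 40, which is not ≤ 30. All other constraints are satisfied.

not feasible — violates (1)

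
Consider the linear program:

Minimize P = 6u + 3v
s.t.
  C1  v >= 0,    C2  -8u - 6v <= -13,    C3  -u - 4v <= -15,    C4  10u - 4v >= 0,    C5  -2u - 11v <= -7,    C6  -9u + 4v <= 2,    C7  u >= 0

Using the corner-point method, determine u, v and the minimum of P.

u = 15/11, v = 75/22, minimum P = 405/22

Vertices and P = 6u + 3v:
  (15, 0) → P = 90
  (15/11, 75/22) → P = 405/22
  (2, 5) → P = 27
The feasible region is unbounded (it extends along (4, 9), (1, 0)), but P strictly increases along every unbounded feasible direction, so there is no improving ray and the minimum is attained at a vertex.

The optimum lies where -u - 4v = -15 and 10u - 4v = 0.
Solving simultaneously gives u = 15/11, v = 75/22.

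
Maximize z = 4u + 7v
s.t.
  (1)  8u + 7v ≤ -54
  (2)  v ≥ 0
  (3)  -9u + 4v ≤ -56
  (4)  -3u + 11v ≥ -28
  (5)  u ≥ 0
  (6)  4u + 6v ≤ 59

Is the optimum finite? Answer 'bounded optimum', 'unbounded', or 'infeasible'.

The boundaries v = 0 and -9u + 4v = -56 meet at (56/9, 0), but that point violates 8u + 7v ≤ -54. Every candidate vertex is excluded by some other constraint, so the feasible region is empty.

infeasible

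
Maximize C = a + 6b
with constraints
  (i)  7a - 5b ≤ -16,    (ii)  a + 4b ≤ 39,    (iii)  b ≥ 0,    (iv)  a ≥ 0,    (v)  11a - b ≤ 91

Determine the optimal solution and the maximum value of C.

Extreme points and C = a + 6b:
  (131/33, 289/33) → C = 1865/33
  (0, 16/5) → C = 96/5
  (0, 39/4) → C = 117/2

a = 0, b = 39/4, maximum C = 117/2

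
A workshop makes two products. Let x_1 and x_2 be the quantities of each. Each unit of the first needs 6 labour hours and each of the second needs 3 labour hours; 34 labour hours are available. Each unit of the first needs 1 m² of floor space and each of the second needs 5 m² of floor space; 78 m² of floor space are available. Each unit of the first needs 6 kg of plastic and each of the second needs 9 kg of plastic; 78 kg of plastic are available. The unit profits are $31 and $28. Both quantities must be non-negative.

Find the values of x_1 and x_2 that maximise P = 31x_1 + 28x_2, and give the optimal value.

x_1 = 2, x_2 = 22/3, maximum P = 802/3

Feasible corners and P = 31x_1 + 28x_2:
  (0, 0) → P = 0
  (0, 26/3) → P = 728/3
  (17/3, 0) → P = 527/3
  (2, 22/3) → P = 802/3

At the optimal vertex, 6x_1 + 3x_2 = 34 and 6x_1 + 9x_2 = 78.
Solving simultaneously gives x_1 = 2, x_2 = 22/3.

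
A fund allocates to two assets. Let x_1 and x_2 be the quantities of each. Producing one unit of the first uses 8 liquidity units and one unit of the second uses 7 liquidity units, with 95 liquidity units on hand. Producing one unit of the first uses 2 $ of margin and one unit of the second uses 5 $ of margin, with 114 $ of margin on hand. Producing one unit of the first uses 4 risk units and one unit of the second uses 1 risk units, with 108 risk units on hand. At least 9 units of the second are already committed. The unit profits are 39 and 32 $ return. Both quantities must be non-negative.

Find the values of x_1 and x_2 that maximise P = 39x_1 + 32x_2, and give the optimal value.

Vertices and P = 39x_1 + 32x_2:
  (0, 95/7) → P = 3040/7
  (0, 9) → P = 288
  (4, 9) → P = 444

The binding constraints are 8x_1 + 7x_2 = 95 and x_2 = 9.
Solving simultaneously gives x_1 = 4, x_2 = 9.

x_1 = 4, x_2 = 9, maximum P = 444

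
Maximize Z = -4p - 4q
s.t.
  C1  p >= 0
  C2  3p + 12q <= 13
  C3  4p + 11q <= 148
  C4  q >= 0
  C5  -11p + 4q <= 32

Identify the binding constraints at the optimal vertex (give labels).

Vertices and Z = -4p - 4q:
  (0, 13/12) → Z = -13/3
  (0, 0) → Z = 0
  (13/3, 0) → Z = -52/3

The maximum is at (0, 0). Substituting into each constraint, equality holds for C1 and C4; the remaining constraints have slack.

C1 and C4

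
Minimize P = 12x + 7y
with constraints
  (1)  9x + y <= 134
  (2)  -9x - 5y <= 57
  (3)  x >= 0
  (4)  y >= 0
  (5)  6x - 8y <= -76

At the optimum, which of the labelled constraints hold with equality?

Feasible corners and P = 12x + 7y:
  (0, 134) → P = 938
  (166/13, 248/13) → P = 3728/13
  (0, 19/2) → P = 133/2

The minimum is at (0, 19/2). Substituting into each constraint, equality holds for (3) and (5); the remaining constraints have slack.

(3) and (5)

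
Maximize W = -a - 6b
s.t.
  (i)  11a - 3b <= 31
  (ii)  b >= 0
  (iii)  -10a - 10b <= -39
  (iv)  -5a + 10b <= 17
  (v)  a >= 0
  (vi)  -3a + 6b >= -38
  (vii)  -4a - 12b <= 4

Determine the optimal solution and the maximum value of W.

a = 61/20, b = 17/20, maximum W = -163/20

Vertices and W = -a - 6b:
  (61/20, 17/20) → W = -163/20
  (19/5, 18/5) → W = -127/5
  (22/15, 73/30) → W = -241/15

At the optimal vertex, 11a - 3b = 31 and -10a - 10b = -39.
Solving simultaneously gives a = 61/20, b = 17/20.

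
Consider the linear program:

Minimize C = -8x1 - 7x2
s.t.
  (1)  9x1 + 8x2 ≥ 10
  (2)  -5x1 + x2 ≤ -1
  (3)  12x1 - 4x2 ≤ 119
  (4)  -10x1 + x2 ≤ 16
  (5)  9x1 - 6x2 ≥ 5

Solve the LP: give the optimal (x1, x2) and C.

x1 = 347/18, x2 = 337/12, minimum C = -12629/36

Corner points and C = -8x1 - 7x2:
  (248/33, -317/44) → C = -1279/132
  (50/63, 5/14) → C = -1115/126
  (347/18, 337/12) → C = -12629/36

The optimum lies where 12x1 - 4x2 = 119 and 9x1 - 6x2 = 5.
Solving simultaneously gives x1 = 347/18, x2 = 337/12.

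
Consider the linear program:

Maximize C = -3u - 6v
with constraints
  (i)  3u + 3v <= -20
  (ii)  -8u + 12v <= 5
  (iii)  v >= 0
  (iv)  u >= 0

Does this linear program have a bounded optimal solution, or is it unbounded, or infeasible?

The boundaries 3u + 3v = -20 and u = 0 meet at (0, -20/3), but that point violates v ≥ 0. Every candidate vertex is excluded by some other constraint, so the feasible region is empty.

infeasible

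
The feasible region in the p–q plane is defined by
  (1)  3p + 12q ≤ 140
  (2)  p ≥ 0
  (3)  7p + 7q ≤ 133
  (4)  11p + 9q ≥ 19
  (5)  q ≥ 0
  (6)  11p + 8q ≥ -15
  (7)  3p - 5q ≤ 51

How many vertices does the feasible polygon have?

6

Pairwise boundary intersections that survive every other constraint:
  (0, 35/3)
  (88/9, 83/9)
  (0, 19/9)
  (73/4, 3/4)
  (19/11, 0)
  (17, 0)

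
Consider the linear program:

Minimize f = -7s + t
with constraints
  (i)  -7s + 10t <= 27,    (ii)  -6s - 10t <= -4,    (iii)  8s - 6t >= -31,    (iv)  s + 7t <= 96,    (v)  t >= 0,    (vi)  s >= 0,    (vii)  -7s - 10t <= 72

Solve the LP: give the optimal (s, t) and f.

Feasible corners and f = -7s + t:
  (771/59, 699/59) → f = -4698/59
  (0, 27/10) → f = 27/10
  (2/3, 0) → f = -14/3
  (0, 2/5) → f = 2/5
  (96, 0) → f = -672

The optimum lies where s + 7t = 96 and t = 0.
Solving simultaneously gives s = 96, t = 0.

s = 96, t = 0, minimum f = -672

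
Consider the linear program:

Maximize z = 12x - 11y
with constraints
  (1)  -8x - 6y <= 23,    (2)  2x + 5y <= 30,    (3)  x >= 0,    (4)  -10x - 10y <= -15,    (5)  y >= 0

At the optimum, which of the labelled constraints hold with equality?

(2) and (5)

Feasible corners and z = 12x - 11y:
  (0, 6) → z = -66
  (15, 0) → z = 180
  (0, 3/2) → z = -33/2
  (3/2, 0) → z = 18

The maximum is at (15, 0). Substituting into each constraint, equality holds for (2) and (5); the remaining constraints have slack.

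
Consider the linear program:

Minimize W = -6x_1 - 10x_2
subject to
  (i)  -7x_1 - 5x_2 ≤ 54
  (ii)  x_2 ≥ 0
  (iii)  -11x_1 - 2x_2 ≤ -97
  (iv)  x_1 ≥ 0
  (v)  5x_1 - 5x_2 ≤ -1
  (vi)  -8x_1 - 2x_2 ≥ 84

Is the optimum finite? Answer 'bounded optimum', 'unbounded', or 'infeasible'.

The boundaries -11x_1 - 2x_2 = -97 and x_1 = 0 meet at (0, 97/2), but that point violates -8x_1 - 2x_2 ≥ 84. Every candidate vertex is excluded by some other constraint, so the feasible region is empty.

infeasible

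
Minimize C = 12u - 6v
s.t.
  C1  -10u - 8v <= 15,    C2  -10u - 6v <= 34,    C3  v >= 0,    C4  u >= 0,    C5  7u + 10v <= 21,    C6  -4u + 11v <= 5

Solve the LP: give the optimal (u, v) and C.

u = 0, v = 5/11, minimum C = -30/11

Extreme points and C = 12u - 6v:
  (0, 0) → C = 0
  (3, 0) → C = 36
  (0, 5/11) → C = -30/11
  (181/117, 119/117) → C = 162/13

The binding constraints are u = 0 and -4u + 11v = 5.
Solving simultaneously gives u = 0, v = 5/11.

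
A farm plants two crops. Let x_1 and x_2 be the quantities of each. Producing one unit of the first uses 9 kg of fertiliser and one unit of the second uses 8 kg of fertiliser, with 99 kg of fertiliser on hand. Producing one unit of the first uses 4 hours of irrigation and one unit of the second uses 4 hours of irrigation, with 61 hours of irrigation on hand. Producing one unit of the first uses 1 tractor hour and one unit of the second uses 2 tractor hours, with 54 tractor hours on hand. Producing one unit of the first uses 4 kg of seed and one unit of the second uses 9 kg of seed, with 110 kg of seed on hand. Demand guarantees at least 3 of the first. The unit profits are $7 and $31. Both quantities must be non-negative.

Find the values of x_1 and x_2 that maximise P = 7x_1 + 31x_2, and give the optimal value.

At the optimal vertex, 9x_1 + 8x_2 = 99 and x_1 = 3.
Solving simultaneously gives x_1 = 3, x_2 = 9.

x_1 = 3, x_2 = 9, maximum P = 300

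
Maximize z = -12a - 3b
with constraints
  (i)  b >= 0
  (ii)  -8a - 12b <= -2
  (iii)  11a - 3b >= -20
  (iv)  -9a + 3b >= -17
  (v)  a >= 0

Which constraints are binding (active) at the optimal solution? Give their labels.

(ii) and (v)

Extreme points and z = -12a - 3b:
  (1/4, 0) → z = -3
  (17/9, 0) → z = -68/3
  (0, 1/6) → z = -1/2
  (0, 20/3) → z = -20
The feasible region is unbounded (it extends along (1, 3), (3, 11)), but z strictly decreases along every unbounded feasible direction, so there is no improving ray and the maximum is attained at a vertex.

The maximum is at (0, 1/6). Substituting into each constraint, equality holds for (ii) and (v); the remaining constraints have slack.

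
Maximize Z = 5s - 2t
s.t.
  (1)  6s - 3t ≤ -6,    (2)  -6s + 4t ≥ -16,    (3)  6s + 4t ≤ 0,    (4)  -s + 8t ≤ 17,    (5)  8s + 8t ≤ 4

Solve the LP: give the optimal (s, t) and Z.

s = -4/7, t = 6/7, maximum Z = -32/7

Corner points and Z = 5s - 2t:
  (-12, -22) → Z = -16
  (-4/7, 6/7) → Z = -32/7
  (-1, 3/2) → Z = -8
  (-13/9, 35/18) → Z = -100/9
The feasible region is unbounded (it extends along (-2, -3), (-8, -1)), but Z strictly decreases along every unbounded feasible direction, so there is no improving ray and the maximum is attained at a vertex.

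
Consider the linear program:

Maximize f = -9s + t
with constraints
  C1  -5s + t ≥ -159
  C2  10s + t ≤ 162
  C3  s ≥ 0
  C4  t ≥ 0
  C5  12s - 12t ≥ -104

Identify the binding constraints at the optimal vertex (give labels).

C3 and C5

Vertices and f = -9s + t:
  (81/5, 0) → f = -729/5
  (460/33, 746/33) → f = -3394/33
  (0, 0) → f = 0
  (0, 26/3) → f = 26/3

The maximum is at (0, 26/3). Substituting into each constraint, equality holds for C3 and C5; the remaining constraints have slack.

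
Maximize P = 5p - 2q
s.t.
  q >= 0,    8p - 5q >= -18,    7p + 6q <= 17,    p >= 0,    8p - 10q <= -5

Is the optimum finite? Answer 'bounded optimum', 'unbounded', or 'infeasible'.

Vertices and P = 5p - 2q:
  (0, 17/6) → P = -17/3
  (70/59, 171/118) → P = 179/59
  (0, 1/2) → P = -1
The feasible region has finitely many vertices and no improving ray; the maximum is 179/59 at (70/59, 171/118).

bounded optimum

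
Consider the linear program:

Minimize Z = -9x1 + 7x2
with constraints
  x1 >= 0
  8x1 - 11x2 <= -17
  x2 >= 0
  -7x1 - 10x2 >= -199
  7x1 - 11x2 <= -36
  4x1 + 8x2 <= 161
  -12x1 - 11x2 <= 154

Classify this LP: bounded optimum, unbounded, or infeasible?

Vertices and Z = -9x1 + 7x2:
  (0, 199/10) → Z = 1393/10
  (0, 36/11) → Z = 252/11
  (1829/147, 235/21) → Z = -4946/147
The feasible region has finitely many vertices and no improving ray; the minimum is -4946/147 at (1829/147, 235/21).

bounded optimum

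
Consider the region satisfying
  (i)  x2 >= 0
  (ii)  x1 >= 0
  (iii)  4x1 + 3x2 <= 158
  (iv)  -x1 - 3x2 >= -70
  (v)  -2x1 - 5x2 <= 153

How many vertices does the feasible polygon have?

4

The feasible vertices (each the meet of two boundaries and inside every other half-plane) are:
  (0, 0)
  (79/2, 0)
  (0, 70/3)
  (88/3, 122/9)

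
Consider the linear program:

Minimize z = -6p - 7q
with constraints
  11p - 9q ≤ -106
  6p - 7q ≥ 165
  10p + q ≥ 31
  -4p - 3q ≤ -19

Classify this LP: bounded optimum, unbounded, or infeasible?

The boundaries 11p - 9q = -106 and 10p + q = 31 meet at (173/101, 1401/101), but that point violates 6p - 7q ≥ 165. Every candidate vertex is excluded by some other constraint, so the feasible region is empty.

infeasible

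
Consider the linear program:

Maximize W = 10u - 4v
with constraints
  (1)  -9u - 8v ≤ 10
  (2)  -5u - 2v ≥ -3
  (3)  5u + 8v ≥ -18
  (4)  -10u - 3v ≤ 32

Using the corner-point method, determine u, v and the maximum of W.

u = 2, v = -7/2, maximum W = 34

Extreme points and W = 10u - 4v:
  (2, -7/2) → W = 34
  (-226/53, 188/53) → W = -3012/53
  (-73/5, 38) → W = -298

At the optimal vertex, -9u - 8v = 10 and -5u - 2v = -3.
Solving simultaneously gives u = 2, v = -7/2.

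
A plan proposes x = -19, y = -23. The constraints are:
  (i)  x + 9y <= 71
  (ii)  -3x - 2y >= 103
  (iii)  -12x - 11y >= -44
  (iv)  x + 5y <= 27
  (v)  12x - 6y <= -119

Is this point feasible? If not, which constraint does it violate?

not feasible — violates (v)

Constraint (v): 12x - 6y = -90, which is not ≤ -119. All other constraints are satisfied.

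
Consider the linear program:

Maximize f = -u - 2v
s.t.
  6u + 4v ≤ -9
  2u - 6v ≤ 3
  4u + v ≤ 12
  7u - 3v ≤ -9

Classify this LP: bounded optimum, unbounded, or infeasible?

From the feasible point (-63/46, -9/46), moving in the direction (-6, -2) keeps every constraint satisfied while f increases without bound.

unbounded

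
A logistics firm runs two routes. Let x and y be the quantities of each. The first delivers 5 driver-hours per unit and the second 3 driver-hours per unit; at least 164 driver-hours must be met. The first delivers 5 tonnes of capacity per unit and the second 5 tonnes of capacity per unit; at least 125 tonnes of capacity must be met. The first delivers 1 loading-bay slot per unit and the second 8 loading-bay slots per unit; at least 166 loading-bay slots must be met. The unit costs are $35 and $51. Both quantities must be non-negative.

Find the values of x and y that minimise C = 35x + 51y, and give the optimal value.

x = 22, y = 18, minimum C = 1688

The feasible region is unbounded (it extends along (0, 1), (1, 0)), but C strictly increases along every unbounded feasible direction, so there is no improving ray and the minimum is attained at a vertex.

At the optimal vertex, 5x + 3y = 164 and x + 8y = 166.
Solving simultaneously gives x = 22, y = 18.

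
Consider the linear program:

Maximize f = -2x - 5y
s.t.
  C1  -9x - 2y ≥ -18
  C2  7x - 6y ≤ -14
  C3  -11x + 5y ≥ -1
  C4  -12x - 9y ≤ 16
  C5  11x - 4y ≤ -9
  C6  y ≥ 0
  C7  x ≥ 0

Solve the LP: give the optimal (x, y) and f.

Extreme points and f = -2x - 5y:
  (27/29, 279/58) → f = -1503/58
  (0, 9) → f = -45
  (1/19, 91/38) → f = -459/38
  (0, 7/3) → f = -35/3

x = 0, y = 7/3, maximum f = -35/3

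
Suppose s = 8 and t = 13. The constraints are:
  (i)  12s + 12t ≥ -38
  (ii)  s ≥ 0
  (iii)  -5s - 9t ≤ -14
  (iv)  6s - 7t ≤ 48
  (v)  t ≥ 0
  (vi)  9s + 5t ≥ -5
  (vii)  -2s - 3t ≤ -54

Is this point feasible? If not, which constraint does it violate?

(i): 252 ≥ -38 ✓
(ii): 8 ≥ 0 ✓
(iii): -157 ≤ -14 ✓
(iv): -43 ≤ 48 ✓
(v): 13 ≥ 0 ✓
(vi): 137 ≥ -5 ✓
(vii): -55 ≤ -54 ✓

feasible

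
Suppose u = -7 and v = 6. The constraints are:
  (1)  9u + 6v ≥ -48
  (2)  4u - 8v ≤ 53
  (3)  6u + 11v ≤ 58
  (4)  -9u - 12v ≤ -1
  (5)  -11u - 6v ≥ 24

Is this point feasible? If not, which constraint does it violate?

(1): -27 ≥ -48 ✓
(2): -76 ≤ 53 ✓
(3): 24 ≤ 58 ✓
(4): -9 ≤ -1 ✓
(5): 41 ≥ 24 ✓

feasible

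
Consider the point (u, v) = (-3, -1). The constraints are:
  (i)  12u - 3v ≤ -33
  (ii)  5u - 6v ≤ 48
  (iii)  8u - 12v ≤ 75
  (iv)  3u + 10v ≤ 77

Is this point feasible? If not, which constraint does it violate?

(i): -33 ≤ -33 ✓
(ii): -9 ≤ 48 ✓
(iii): -12 ≤ 75 ✓
(iv): -19 ≤ 77 ✓

feasible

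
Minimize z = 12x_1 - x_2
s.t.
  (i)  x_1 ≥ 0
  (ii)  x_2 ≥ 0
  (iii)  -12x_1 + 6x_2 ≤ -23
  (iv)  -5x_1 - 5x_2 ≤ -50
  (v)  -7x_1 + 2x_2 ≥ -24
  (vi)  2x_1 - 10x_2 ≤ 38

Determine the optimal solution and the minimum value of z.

x_1 = 83/18, x_2 = 97/18, minimum z = 899/18

Corner points and z = 12x_1 - x_2:
  (83/18, 97/18) → z = 899/18
  (49/9, 127/18) → z = 1049/18
  (44/9, 46/9) → z = 482/9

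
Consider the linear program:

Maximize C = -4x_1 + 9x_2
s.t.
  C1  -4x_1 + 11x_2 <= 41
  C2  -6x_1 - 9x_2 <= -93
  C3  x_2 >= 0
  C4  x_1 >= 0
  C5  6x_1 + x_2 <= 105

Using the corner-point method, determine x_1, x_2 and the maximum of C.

x_1 = 109/17, x_2 = 103/17, maximum C = 491/17

Feasible corners and C = -4x_1 + 9x_2:
  (109/17, 103/17) → C = 491/17
  (557/35, 333/35) → C = 769/35
  (31/2, 0) → C = -62
  (35/2, 0) → C = -70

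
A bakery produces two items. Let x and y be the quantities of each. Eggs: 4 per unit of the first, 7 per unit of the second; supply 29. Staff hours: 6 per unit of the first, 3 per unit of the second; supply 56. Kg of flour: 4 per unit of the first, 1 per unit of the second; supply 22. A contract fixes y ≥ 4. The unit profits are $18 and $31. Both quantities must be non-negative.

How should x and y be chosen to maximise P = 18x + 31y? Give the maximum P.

Feasible corners and P = 18x + 31y:
  (0, 29/7) → P = 899/7
  (0, 4) → P = 124
  (1/4, 4) → P = 257/2

The binding constraints are 4x + 7y = 29 and y = 4.
Solving simultaneously gives x = 1/4, y = 4.

x = 1/4, y = 4, maximum P = 257/2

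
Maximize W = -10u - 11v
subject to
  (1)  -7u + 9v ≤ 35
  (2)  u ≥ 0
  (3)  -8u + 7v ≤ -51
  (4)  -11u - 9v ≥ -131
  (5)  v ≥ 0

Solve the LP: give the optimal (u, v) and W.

u = 51/8, v = 0, maximum W = -255/4

Feasible corners and W = -10u - 11v:
  (1376/149, 487/149) → W = -19117/149
  (51/8, 0) → W = -255/4
  (131/11, 0) → W = -1310/11

The binding constraints are -8u + 7v = -51 and v = 0.
Solving simultaneously gives u = 51/8, v = 0.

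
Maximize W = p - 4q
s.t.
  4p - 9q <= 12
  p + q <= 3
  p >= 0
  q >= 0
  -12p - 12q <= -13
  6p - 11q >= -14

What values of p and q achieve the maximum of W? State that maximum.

The optimum lies where 4p - 9q = 12 and p + q = 3.
Solving simultaneously gives p = 3, q = 0.

p = 3, q = 0, maximum W = 3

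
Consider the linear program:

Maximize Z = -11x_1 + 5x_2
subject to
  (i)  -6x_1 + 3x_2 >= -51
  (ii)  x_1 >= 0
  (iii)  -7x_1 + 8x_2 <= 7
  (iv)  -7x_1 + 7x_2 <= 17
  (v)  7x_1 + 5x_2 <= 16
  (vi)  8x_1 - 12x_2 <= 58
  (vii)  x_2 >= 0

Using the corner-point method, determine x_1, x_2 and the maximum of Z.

x_1 = 0, x_2 = 7/8, maximum Z = 35/8

Corner points and Z = -11x_1 + 5x_2:
  (0, 7/8) → Z = 35/8
  (0, 0) → Z = 0
  (93/91, 23/13) → Z = -218/91
  (16/7, 0) → Z = -176/7

At the optimal vertex, x_1 = 0 and -7x_1 + 8x_2 = 7.
Solving simultaneously gives x_1 = 0, x_2 = 7/8.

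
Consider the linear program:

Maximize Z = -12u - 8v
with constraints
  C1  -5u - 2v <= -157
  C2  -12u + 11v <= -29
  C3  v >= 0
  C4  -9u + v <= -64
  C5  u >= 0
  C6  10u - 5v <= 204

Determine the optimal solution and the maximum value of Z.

Feasible corners and Z = -12u - 8v:
  (1785/79, 1739/79) → Z = -35332/79
  (1193/45, 110/9) → Z = -18716/45
  (2099/50, 1079/25) → Z = -21226/25

The binding constraints are -5u - 2v = -157 and 10u - 5v = 204.
Solving simultaneously gives u = 1193/45, v = 110/9.

u = 1193/45, v = 110/9, maximum Z = -18716/45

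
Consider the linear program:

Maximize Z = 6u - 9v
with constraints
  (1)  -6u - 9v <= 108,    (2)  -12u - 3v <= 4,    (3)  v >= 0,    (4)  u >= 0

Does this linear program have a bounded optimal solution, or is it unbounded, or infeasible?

From the feasible point (0, 0), moving in the direction (1, 0) keeps every constraint satisfied while Z increases without bound.

unbounded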